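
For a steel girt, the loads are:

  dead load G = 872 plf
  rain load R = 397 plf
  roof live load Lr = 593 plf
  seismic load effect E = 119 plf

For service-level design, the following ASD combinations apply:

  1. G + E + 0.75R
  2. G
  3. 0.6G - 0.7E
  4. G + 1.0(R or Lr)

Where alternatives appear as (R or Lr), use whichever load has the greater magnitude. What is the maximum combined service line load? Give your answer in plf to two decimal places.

(R or Lr) → Lr = 593 plf.
1. 1.0(872) + 1.0(119) + 0.75(397) = 872.00 + 119.00 + 297.75 = 1288.75
2. 1.0(872) = 872.00
3. 0.6(872) - 0.7(119) = 523.20 - 83.30 = 439.90
4. 1.0(872) + 1.0(593) = 872.00 + 593.00 = 1465.00
Combination 4 governs: w = 1465.00 plf.

1465.00 plf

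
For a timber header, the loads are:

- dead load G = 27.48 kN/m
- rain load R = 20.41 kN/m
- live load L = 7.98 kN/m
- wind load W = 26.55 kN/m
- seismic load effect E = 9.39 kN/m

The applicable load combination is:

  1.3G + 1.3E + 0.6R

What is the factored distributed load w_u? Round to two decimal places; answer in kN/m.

60.18 kN/m

1.3(27.48) + 1.3(9.39) + 0.6(20.41) = 35.72 + 12.21 + 12.25 = 60.18
w_u = 60.18 kN/m.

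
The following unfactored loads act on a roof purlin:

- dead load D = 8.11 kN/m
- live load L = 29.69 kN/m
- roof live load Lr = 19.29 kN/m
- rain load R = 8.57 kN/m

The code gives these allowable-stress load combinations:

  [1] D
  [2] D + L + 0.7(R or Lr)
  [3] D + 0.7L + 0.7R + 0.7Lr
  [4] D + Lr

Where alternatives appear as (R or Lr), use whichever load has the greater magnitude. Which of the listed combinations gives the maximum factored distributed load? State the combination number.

(R or Lr) → Lr = 19.29 kN/m.
[1] 1.0(8.11) = 8.11
[2] 1.0(8.11) + 1.0(29.69) + 0.7(19.29) = 8.11 + 29.69 + 13.50 = 51.30
[3] 1.0(8.11) + 0.7(29.69) + 0.7(8.57) + 0.7(19.29) = 48.40
[4] 1.0(8.11) + 1.0(19.29) = 8.11 + 19.29 = 27.40
The largest value is 51.30 kN/m from combination 2.

Combination 2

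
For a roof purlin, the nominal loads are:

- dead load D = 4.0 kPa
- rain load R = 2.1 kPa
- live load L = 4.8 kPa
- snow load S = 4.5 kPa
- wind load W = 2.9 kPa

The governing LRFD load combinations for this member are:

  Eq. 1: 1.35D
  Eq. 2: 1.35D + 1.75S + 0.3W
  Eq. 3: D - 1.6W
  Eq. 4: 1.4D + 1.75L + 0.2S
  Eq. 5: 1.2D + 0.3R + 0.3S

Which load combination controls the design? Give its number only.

Eq. 1: 1.35(4.0) = 5.40
Eq. 2: 1.35(4.0) + 1.75(4.5) + 0.3(2.9) = 5.40 + 7.88 + 0.87 = 14.15
Eq. 3: 1.0(4.0) - 1.6(2.9) = 4.00 - 4.64 = -0.64
Eq. 4: 1.4(4.0) + 1.75(4.8) + 0.2(4.5) = 5.60 + 8.40 + 0.90 = 14.90
Eq. 5: 1.2(4.0) + 0.3(2.1) + 0.3(4.5) = 4.80 + 0.63 + 1.35 = 6.78
The largest value is 14.90 kPa from combination 4.

Combination 4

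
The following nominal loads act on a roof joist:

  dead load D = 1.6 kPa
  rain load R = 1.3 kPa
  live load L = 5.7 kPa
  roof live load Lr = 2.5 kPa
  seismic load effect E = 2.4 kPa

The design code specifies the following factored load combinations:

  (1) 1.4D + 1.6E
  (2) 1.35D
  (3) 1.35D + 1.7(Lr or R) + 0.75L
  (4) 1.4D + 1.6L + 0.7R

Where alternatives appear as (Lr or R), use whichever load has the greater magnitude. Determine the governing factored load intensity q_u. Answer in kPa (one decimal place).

12.3 kPa

(Lr or R) → Lr = 2.5 kPa.
(1) 1.4(1.6) + 1.6(2.4) = 6.1
(2) 1.35(1.6) = 2.2
(3) 1.35(1.6) + 1.7(2.5) + 0.75(5.7) = 10.7
(4) 1.4(1.6) + 1.6(5.7) + 0.7(1.3) = 12.3
The controlling combination is 4, giving 12.3 kPa.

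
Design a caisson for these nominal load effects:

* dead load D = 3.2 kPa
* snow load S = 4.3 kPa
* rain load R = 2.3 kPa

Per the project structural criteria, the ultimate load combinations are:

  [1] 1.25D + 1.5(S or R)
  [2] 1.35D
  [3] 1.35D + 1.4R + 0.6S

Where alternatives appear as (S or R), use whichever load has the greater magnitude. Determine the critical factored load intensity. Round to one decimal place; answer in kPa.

10.5 kPa

(S or R) → S = 4.3 kPa.
[1] 1.25(3.2) + 1.5(4.3) = 10.5
[2] 1.35(3.2) = 4.3
[3] 1.35(3.2) + 1.4(2.3) + 0.6(4.3) = 10.1
Combination 1 governs: q_u = 10.5 kPa.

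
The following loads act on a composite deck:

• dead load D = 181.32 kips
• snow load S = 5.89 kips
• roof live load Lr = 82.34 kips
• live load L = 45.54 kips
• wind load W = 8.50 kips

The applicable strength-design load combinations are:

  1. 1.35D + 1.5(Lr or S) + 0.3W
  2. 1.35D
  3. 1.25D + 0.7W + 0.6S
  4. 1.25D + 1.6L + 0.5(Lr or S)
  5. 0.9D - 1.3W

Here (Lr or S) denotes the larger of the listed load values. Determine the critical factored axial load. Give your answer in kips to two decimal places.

(Lr or S) → Lr = 82.34 kips.
1. 1.35(181.32) + 1.5(82.34) + 0.3(8.50) = 370.84
2. 1.35(181.32) = 244.78
3. 1.25(181.32) + 0.7(8.50) + 0.6(5.89) = 236.13
4. 1.25(181.32) + 1.6(45.54) + 0.5(82.34) = 340.68
5. 0.9(181.32) - 1.3(8.50) = 152.14
The controlling combination is 1, giving 370.84 kips.

370.84 kips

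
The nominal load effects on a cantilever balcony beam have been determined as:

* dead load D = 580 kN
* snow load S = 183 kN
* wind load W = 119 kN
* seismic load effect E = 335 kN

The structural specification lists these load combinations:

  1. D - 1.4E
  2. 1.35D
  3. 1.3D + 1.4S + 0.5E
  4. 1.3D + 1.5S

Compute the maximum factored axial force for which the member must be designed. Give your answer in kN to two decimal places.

1. 1.0(580) - 1.4(335) = 111.00
2. 1.35(580) = 783.00
3. 1.3(580) + 1.4(183) + 0.5(335) = 1177.70
4. 1.3(580) + 1.5(183) = 1028.50
Maximum is from combination 3.

1177.70 kN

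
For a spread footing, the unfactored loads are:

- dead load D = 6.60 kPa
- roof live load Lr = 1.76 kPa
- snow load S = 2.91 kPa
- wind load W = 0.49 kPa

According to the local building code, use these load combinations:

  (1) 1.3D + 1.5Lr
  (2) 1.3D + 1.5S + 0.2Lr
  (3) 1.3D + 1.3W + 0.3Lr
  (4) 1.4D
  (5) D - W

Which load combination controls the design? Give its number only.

(1) 1.3(6.60) + 1.5(1.76) = 8.58 + 2.64 = 11.22
(2) 1.3(6.60) + 1.5(2.91) + 0.2(1.76) = 8.58 + 4.37 + 0.35 = 13.30
(3) 1.3(6.60) + 1.3(0.49) + 0.3(1.76) = 8.58 + 0.64 + 0.53 = 9.75
(4) 1.4(6.60) = 9.24
(5) 1.0(6.60) - 1.0(0.49) = 6.60 - 0.49 = 6.11
The largest value is 13.30 kPa from combination 2.

Combination 2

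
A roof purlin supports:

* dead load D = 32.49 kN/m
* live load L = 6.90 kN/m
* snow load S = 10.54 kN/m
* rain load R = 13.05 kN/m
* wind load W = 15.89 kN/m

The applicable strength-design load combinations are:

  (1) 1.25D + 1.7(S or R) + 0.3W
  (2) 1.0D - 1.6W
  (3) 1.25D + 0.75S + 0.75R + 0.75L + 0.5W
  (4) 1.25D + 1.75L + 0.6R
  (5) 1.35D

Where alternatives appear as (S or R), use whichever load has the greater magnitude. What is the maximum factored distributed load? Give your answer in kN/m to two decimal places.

(S or R) → R = 13.05 kN/m.
(1) 1.25(32.49) + 1.7(13.05) + 0.3(15.89) = 67.56
(2) 1.0(32.49) - 1.6(15.89) = 32.49 - 25.42 = 7.07
(3) 1.25(32.49) + 0.75(10.54) + 0.75(13.05) + 0.75(6.90) + 0.5(15.89) = 71.43
(4) 1.25(32.49) + 1.75(6.90) + 0.6(13.05) = 40.61 + 12.08 + 7.83 = 60.52
(5) 1.35(32.49) = 43.86
Combination 3 governs: w_u = 71.43 kN/m.

71.43 kN/m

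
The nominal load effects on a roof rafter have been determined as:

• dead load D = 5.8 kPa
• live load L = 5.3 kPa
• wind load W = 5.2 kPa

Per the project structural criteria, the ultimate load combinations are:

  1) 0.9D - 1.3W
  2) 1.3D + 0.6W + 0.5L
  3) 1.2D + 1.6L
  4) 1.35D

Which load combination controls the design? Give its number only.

1) 0.9(5.8) - 1.3(5.2) = 5.22 - 6.76 = -1.54
2) 1.3(5.8) + 0.6(5.2) + 0.5(5.3) = 7.54 + 3.12 + 2.65 = 13.31
3) 1.2(5.8) + 1.6(5.3) = 6.96 + 8.48 = 15.44
4) 1.35(5.8) = 7.83
The largest value is 15.44 kPa from combination 3.

Combination 3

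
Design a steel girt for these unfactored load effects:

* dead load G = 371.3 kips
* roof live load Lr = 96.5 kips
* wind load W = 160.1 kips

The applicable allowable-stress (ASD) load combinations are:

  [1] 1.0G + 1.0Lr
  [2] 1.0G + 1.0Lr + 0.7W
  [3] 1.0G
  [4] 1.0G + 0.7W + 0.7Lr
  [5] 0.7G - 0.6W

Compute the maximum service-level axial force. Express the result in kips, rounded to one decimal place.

579.9 kips

[1] 1.0(371.3) + 1.0(96.5) = 371.3 + 96.5 = 467.8
[2] 1.0(371.3) + 1.0(96.5) + 0.7(160.1) = 371.3 + 96.5 + 112.1 = 579.9
[3] 1.0(371.3) = 371.3
[4] 1.0(371.3) + 0.7(160.1) + 0.7(96.5) = 550.9
[5] 0.7(371.3) - 0.6(160.1) = 163.9
Maximum is from combination 2.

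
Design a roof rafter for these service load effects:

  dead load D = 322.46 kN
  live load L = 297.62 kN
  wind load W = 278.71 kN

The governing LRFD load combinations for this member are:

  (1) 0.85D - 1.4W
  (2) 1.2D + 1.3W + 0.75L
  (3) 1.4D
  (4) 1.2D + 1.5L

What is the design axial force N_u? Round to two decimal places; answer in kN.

(1) 0.85(322.46) - 1.4(278.71) = -116.10
(2) 1.2(322.46) + 1.3(278.71) + 0.75(297.62) = 972.49
(3) 1.4(322.46) = 451.44
(4) 1.2(322.46) + 1.5(297.62) = 833.38
Combination 2 governs: N_u = 972.49 kN.

972.49 kN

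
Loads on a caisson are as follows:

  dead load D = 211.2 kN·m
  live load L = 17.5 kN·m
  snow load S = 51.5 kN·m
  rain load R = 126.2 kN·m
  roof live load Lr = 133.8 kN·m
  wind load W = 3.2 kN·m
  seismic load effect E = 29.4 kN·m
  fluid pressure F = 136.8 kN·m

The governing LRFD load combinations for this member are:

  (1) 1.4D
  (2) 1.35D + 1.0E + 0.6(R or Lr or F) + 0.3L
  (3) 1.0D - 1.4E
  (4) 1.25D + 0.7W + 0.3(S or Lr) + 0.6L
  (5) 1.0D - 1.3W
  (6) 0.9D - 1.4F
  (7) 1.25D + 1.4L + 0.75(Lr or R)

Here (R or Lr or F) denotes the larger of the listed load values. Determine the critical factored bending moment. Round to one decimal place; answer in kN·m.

(R or Lr or F) → F = 136.8 kN·m; (S or Lr) → Lr = 133.8 kN·m; (Lr or R) → Lr = 133.8 kN·m.
(1) 1.4(211.2) = 295.7
(2) 1.35(211.2) + 1.0(29.4) + 0.6(136.8) + 0.3(17.5) = 401.9
(3) 1.0(211.2) - 1.4(29.4) = 170.0
(4) 1.25(211.2) + 0.7(3.2) + 0.3(133.8) + 0.6(17.5) = 316.9
(5) 1.0(211.2) - 1.3(3.2) = 207.0
(6) 0.9(211.2) - 1.4(136.8) = -1.4
(7) 1.25(211.2) + 1.4(17.5) + 0.75(133.8) = 388.9
Maximum is from combination 2.

401.9 kN·m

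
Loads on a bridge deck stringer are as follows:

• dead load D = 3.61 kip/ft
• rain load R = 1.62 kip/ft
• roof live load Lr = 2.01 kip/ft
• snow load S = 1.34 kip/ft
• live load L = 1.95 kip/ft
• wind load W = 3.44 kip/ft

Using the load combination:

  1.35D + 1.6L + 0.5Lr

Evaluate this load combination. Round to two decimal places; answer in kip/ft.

1.35(3.61) + 1.6(1.95) + 0.5(2.01) = 4.87 + 3.12 + 1.01 = 9.00
w_u = 9.00 kip/ft.

9.00 kip/ft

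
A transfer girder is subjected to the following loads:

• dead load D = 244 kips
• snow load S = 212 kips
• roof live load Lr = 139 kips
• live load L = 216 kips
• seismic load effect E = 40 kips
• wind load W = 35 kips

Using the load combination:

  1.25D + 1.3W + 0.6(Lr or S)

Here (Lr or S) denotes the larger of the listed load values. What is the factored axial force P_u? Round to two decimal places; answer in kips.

477.70 kips

(Lr or S) → S = 212 kips.
1.25(244) + 1.3(35) + 0.6(212) = 305.00 + 45.50 + 127.20 = 477.70
P_u = 477.70 kips.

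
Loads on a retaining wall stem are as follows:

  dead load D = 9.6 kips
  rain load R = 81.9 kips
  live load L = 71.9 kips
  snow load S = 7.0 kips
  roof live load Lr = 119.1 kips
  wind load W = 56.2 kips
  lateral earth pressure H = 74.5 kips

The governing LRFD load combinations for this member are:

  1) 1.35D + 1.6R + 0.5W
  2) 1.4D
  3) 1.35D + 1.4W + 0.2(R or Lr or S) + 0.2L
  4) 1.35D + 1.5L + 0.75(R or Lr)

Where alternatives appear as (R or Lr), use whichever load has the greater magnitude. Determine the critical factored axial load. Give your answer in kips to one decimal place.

(R or Lr or S) → Lr = 119.1 kips; (R or Lr) → Lr = 119.1 kips.
1) 1.35(9.6) + 1.6(81.9) + 0.5(56.2) = 13.0 + 131.0 + 28.1 = 172.1
2) 1.4(9.6) = 13.4
3) 1.35(9.6) + 1.4(56.2) + 0.2(119.1) + 0.2(71.9) = 129.8
4) 1.35(9.6) + 1.5(71.9) + 0.75(119.1) = 210.1
Maximum is from combination 4.

210.1 kips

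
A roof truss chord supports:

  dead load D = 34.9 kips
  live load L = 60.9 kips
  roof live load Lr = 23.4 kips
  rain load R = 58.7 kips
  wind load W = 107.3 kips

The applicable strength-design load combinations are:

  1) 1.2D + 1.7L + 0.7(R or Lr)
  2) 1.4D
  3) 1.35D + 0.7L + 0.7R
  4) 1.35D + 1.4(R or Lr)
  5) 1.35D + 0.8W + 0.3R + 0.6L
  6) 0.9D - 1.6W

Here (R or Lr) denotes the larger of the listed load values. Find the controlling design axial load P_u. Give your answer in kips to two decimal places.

187.11 kips

(R or Lr) → R = 58.7 kips.
1) 1.2(34.9) + 1.7(60.9) + 0.7(58.7) = 41.88 + 103.53 + 41.09 = 186.50
2) 1.4(34.9) = 48.86
3) 1.35(34.9) + 0.7(60.9) + 0.7(58.7) = 47.12 + 42.63 + 41.09 = 130.84
4) 1.35(34.9) + 1.4(58.7) = 47.12 + 82.18 = 129.30
5) 1.35(34.9) + 0.8(107.3) + 0.3(58.7) + 0.6(60.9) = 47.12 + 85.84 + 17.61 + 36.54 = 187.11
6) 0.9(34.9) - 1.6(107.3) = 31.41 - 171.68 = -140.27
The controlling combination is 5, giving 187.11 kips.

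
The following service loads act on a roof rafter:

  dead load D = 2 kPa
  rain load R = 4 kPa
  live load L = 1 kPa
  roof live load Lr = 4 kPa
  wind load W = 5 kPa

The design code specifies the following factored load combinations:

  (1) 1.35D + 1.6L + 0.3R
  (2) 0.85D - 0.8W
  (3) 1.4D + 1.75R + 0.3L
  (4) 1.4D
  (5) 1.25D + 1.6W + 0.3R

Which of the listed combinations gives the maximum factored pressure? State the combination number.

Combination 5

(1) 1.35(2) + 1.6(1) + 0.3(4) = 2.70 + 1.60 + 1.20 = 5.50
(2) 0.85(2) - 0.8(5) = 1.70 - 4.00 = -2.30
(3) 1.4(2) + 1.75(4) + 0.3(1) = 2.80 + 7.00 + 0.30 = 10.10
(4) 1.4(2) = 2.80
(5) 1.25(2) + 1.6(5) + 0.3(4) = 2.50 + 8.00 + 1.20 = 11.70
The largest value is 11.70 kPa from combination 5.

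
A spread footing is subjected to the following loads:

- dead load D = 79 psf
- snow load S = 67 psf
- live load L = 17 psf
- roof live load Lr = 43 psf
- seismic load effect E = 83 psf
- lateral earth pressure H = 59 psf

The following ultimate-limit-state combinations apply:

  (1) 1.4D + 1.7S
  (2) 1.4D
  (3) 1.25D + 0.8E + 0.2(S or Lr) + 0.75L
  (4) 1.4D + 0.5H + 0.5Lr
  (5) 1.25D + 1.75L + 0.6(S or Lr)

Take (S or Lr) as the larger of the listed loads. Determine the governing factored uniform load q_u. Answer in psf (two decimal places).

(S or Lr) → S = 67 psf.
(1) 1.4(79) + 1.7(67) = 110.60 + 113.90 = 224.50
(2) 1.4(79) = 110.60
(3) 1.25(79) + 0.8(83) + 0.2(67) + 0.75(17) = 98.75 + 66.40 + 13.40 + 12.75 = 191.30
(4) 1.4(79) + 0.5(59) + 0.5(43) = 110.60 + 29.50 + 21.50 = 161.60
(5) 1.25(79) + 1.75(17) + 0.6(67) = 98.75 + 29.75 + 40.20 = 168.70
Combination 1 governs: q_u = 224.50 psf.

224.50 psf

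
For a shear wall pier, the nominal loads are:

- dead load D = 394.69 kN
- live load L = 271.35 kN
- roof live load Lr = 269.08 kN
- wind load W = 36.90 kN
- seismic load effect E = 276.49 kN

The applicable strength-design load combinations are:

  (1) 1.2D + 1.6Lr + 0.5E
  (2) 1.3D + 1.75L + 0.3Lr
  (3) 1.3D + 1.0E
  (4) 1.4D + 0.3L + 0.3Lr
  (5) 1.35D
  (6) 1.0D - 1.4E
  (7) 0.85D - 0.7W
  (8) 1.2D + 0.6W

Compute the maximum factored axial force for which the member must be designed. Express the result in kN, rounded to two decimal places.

(1) 1.2(394.69) + 1.6(269.08) + 0.5(276.49) = 1042.40
(2) 1.3(394.69) + 1.75(271.35) + 0.3(269.08) = 513.10 + 474.86 + 80.72 = 1068.68
(3) 1.3(394.69) + 1.0(276.49) = 513.10 + 276.49 = 789.59
(4) 1.4(394.69) + 0.3(271.35) + 0.3(269.08) = 552.57 + 81.41 + 80.72 = 714.70
(5) 1.35(394.69) = 532.83
(6) 1.0(394.69) - 1.4(276.49) = 394.69 - 387.09 = 7.60
(7) 0.85(394.69) - 0.7(36.90) = 335.49 - 25.83 = 309.66
(8) 1.2(394.69) + 0.6(36.90) = 473.63 + 22.14 = 495.77
The controlling combination is 2, giving 1068.68 kN.

1068.68 kN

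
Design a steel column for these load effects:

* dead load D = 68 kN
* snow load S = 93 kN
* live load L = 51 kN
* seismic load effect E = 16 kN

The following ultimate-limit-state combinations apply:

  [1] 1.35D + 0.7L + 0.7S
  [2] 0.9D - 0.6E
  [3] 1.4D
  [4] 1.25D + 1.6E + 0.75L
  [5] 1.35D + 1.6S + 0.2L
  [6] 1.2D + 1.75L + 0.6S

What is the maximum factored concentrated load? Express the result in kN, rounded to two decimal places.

[1] 1.35(68) + 0.7(51) + 0.7(93) = 91.80 + 35.70 + 65.10 = 192.60
[2] 0.9(68) - 0.6(16) = 61.20 - 9.60 = 51.60
[3] 1.4(68) = 95.20
[4] 1.25(68) + 1.6(16) + 0.75(51) = 85.00 + 25.60 + 38.25 = 148.85
[5] 1.35(68) + 1.6(93) + 0.2(51) = 91.80 + 148.80 + 10.20 = 250.80
[6] 1.2(68) + 1.75(51) + 0.6(93) = 81.60 + 89.25 + 55.80 = 226.65
Maximum is from combination 5.

250.80 kN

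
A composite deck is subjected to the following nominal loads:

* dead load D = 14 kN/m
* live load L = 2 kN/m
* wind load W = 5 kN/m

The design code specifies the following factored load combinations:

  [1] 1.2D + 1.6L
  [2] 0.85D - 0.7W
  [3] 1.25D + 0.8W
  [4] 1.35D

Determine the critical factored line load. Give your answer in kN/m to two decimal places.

[1] 1.2(14) + 1.6(2) = 20.00
[2] 0.85(14) - 0.7(5) = 8.40
[3] 1.25(14) + 0.8(5) = 21.50
[4] 1.35(14) = 18.90
Combination 3 governs: w_u = 21.50 kN/m.

21.50 kN/m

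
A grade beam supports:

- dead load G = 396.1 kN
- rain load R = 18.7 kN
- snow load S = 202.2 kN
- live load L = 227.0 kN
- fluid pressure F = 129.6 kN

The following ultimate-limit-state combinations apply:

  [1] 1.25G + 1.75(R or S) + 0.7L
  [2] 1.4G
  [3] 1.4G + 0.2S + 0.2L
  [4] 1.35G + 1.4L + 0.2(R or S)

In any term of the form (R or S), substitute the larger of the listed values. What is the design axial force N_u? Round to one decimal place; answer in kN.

1007.9 kN

(R or S) → S = 202.2 kN.
[1] 1.25(396.1) + 1.75(202.2) + 0.7(227.0) = 495.1 + 353.9 + 158.9 = 1007.9
[2] 1.4(396.1) = 554.5
[3] 1.4(396.1) + 0.2(202.2) + 0.2(227.0) = 640.4
[4] 1.35(396.1) + 1.4(227.0) + 0.2(202.2) = 893.0
Combination 1 governs: N_u = 1007.9 kN.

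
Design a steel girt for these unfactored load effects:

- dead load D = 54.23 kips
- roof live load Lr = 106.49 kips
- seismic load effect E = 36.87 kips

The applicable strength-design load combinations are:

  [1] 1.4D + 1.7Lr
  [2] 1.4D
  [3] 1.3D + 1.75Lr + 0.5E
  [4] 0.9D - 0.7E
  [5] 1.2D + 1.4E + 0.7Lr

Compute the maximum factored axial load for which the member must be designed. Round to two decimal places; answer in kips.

275.29 kips

[1] 1.4(54.23) + 1.7(106.49) = 256.96
[2] 1.4(54.23) = 75.92
[3] 1.3(54.23) + 1.75(106.49) + 0.5(36.87) = 275.29
[4] 0.9(54.23) - 0.7(36.87) = 48.81 - 25.81 = 23.00
[5] 1.2(54.23) + 1.4(36.87) + 0.7(106.49) = 65.08 + 51.62 + 74.54 = 191.24
The controlling combination is 3, giving 275.29 kips.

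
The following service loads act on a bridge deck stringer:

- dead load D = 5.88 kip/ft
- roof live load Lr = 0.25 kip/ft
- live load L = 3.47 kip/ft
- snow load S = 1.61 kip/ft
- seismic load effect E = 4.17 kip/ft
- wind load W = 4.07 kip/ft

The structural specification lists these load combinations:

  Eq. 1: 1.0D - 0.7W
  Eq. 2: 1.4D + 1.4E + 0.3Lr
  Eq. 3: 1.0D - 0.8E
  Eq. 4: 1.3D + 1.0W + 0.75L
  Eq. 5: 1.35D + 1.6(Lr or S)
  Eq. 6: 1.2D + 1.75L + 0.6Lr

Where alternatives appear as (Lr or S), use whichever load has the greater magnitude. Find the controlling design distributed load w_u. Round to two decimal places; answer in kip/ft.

14.32 kip/ft

(Lr or S) → S = 1.61 kip/ft.
Eq. 1: 1.0(5.88) - 0.7(4.07) = 3.03
Eq. 2: 1.4(5.88) + 1.4(4.17) + 0.3(0.25) = 14.15
Eq. 3: 1.0(5.88) - 0.8(4.17) = 2.54
Eq. 4: 1.3(5.88) + 1.0(4.07) + 0.75(3.47) = 14.32
Eq. 5: 1.35(5.88) + 1.6(1.61) = 10.51
Eq. 6: 1.2(5.88) + 1.75(3.47) + 0.6(0.25) = 13.28
Combination 4 governs: w_u = 14.32 kip/ft.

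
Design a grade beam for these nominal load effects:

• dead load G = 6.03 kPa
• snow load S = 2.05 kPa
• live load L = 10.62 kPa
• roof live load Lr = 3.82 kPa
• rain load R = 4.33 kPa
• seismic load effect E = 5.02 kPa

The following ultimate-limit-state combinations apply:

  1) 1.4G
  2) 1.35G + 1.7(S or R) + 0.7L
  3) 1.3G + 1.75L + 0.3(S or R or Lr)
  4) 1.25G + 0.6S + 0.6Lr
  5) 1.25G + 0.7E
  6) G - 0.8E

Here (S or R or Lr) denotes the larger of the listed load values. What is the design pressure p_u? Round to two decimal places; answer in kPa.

27.72 kPa

(S or R) → R = 4.33 kPa; (S or R or Lr) → R = 4.33 kPa.
1) 1.4(6.03) = 8.44
2) 1.35(6.03) + 1.7(4.33) + 0.7(10.62) = 22.94
3) 1.3(6.03) + 1.75(10.62) + 0.3(4.33) = 27.72
4) 1.25(6.03) + 0.6(2.05) + 0.6(3.82) = 11.06
5) 1.25(6.03) + 0.7(5.02) = 11.05
6) 1.0(6.03) - 0.8(5.02) = 2.01
Maximum is from combination 3.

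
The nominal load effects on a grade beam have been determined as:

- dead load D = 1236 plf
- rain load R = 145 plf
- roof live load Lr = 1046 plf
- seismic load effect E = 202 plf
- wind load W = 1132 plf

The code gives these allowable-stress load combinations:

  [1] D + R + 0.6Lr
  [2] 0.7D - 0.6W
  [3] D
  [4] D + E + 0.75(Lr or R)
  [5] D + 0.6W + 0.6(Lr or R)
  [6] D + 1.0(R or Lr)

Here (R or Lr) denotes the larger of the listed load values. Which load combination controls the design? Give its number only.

(Lr or R) → Lr = 1046 plf; (R or Lr) → Lr = 1046 plf.
[1] 1.0(1236) + 1.0(145) + 0.6(1046) = 1236.00 + 145.00 + 627.60 = 2008.60
[2] 0.7(1236) - 0.6(1132) = 865.20 - 679.20 = 186.00
[3] 1.0(1236) = 1236.00
[4] 1.0(1236) + 1.0(202) + 0.75(1046) = 1236.00 + 202.00 + 784.50 = 2222.50
[5] 1.0(1236) + 0.6(1132) + 0.6(1046) = 1236.00 + 679.20 + 627.60 = 2542.80
[6] 1.0(1236) + 1.0(1046) = 1236.00 + 1046.00 = 2282.00
The largest value is 2542.80 plf from combination 5.

Combination 5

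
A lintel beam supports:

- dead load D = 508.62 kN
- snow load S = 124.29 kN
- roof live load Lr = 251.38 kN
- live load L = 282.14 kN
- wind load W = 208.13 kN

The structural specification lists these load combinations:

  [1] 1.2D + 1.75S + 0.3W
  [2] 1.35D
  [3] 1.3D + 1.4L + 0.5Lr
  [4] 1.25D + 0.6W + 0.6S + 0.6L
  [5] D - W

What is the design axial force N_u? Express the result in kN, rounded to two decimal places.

[1] 1.2(508.62) + 1.75(124.29) + 0.3(208.13) = 610.34 + 217.51 + 62.44 = 890.29
[2] 1.35(508.62) = 686.64
[3] 1.3(508.62) + 1.4(282.14) + 0.5(251.38) = 1181.89
[4] 1.25(508.62) + 0.6(208.13) + 0.6(124.29) + 0.6(282.14) = 635.78 + 124.88 + 74.57 + 169.28 = 1004.51
[5] 1.0(508.62) - 1.0(208.13) = 508.62 - 208.13 = 300.49
Maximum is from combination 3.

1181.89 kN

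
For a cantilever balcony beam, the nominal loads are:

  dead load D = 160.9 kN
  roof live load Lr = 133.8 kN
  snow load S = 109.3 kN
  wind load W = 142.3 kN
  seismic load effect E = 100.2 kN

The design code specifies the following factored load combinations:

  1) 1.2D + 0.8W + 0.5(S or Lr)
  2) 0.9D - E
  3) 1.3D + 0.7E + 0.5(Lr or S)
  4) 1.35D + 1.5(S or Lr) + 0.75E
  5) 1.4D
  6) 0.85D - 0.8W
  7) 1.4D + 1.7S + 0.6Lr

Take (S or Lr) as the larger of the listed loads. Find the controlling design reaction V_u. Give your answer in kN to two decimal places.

(S or Lr) → Lr = 133.8 kN; (Lr or S) → Lr = 133.8 kN.
1) 1.2(160.9) + 0.8(142.3) + 0.5(133.8) = 193.08 + 113.84 + 66.90 = 373.82
2) 0.9(160.9) - 1.0(100.2) = 144.81 - 100.20 = 44.61
3) 1.3(160.9) + 0.7(100.2) + 0.5(133.8) = 209.17 + 70.14 + 66.90 = 346.21
4) 1.35(160.9) + 1.5(133.8) + 0.75(100.2) = 217.22 + 200.70 + 75.15 = 493.07
5) 1.4(160.9) = 225.26
6) 0.85(160.9) - 0.8(142.3) = 136.77 - 113.84 = 22.93
7) 1.4(160.9) + 1.7(109.3) + 0.6(133.8) = 225.26 + 185.81 + 80.28 = 491.35
Combination 4 governs: V_u = 493.07 kN.

493.07 kN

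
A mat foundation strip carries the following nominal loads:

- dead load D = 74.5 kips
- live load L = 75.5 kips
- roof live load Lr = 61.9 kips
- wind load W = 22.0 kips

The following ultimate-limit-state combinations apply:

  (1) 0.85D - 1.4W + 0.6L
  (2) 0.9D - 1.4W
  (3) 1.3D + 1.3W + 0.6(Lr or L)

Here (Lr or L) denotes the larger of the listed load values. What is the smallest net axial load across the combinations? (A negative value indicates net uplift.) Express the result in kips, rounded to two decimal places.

(Lr or L) → L = 75.5 kips.
(1) 0.85(74.5) - 1.4(22.0) + 0.6(75.5) = 77.83
(2) 0.9(74.5) - 1.4(22.0) = 36.25
(3) 1.3(74.5) + 1.3(22.0) + 0.6(75.5) = 170.75
Combination 2 gives the minimum: 36.25 kips.

36.25 kips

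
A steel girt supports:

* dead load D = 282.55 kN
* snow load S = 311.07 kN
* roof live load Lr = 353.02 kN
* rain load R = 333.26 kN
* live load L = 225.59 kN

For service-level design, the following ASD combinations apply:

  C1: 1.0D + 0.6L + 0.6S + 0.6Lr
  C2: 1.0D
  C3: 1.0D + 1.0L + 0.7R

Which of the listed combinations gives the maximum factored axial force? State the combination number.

C1: 1.0(282.55) + 0.6(225.59) + 0.6(311.07) + 0.6(353.02) = 816.36
C2: 1.0(282.55) = 282.55
C3: 1.0(282.55) + 1.0(225.59) + 0.7(333.26) = 741.42
The largest value is 816.36 kN from combination 1.

Combination 1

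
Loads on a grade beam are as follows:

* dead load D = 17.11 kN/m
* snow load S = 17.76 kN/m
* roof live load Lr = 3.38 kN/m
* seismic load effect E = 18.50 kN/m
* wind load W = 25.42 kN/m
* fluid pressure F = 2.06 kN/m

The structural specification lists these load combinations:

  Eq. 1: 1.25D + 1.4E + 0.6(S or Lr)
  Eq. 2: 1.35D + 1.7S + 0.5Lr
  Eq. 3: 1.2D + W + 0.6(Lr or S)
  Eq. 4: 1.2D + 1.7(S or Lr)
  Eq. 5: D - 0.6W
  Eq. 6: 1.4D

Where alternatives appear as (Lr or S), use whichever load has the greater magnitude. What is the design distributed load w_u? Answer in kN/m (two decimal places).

(S or Lr) → S = 17.76 kN/m; (Lr or S) → S = 17.76 kN/m.
Eq. 1: 1.25(17.11) + 1.4(18.50) + 0.6(17.76) = 57.94
Eq. 2: 1.35(17.11) + 1.7(17.76) + 0.5(3.38) = 54.98
Eq. 3: 1.2(17.11) + 1.0(25.42) + 0.6(17.76) = 56.61
Eq. 4: 1.2(17.11) + 1.7(17.76) = 50.72
Eq. 5: 1.0(17.11) - 0.6(25.42) = 1.86
Eq. 6: 1.4(17.11) = 23.95
The controlling combination is 1, giving 57.94 kN/m.

57.94 kN/m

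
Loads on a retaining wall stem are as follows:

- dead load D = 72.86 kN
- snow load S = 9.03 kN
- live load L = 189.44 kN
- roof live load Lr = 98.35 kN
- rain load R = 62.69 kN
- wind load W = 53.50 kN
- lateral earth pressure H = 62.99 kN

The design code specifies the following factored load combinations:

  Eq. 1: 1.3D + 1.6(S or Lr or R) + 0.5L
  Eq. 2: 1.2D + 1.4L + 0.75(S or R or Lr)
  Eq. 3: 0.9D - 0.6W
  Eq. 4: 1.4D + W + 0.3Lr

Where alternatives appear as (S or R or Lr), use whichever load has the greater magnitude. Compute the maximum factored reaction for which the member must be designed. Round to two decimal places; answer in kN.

(S or Lr or R) → Lr = 98.35 kN; (S or R or Lr) → Lr = 98.35 kN.
Eq. 1: 1.3(72.86) + 1.6(98.35) + 0.5(189.44) = 94.72 + 157.36 + 94.72 = 346.80
Eq. 2: 1.2(72.86) + 1.4(189.44) + 0.75(98.35) = 87.43 + 265.22 + 73.76 = 426.41
Eq. 3: 0.9(72.86) - 0.6(53.50) = 65.57 - 32.10 = 33.47
Eq. 4: 1.4(72.86) + 1.0(53.50) + 0.3(98.35) = 102.00 + 53.50 + 29.51 = 185.01
Maximum is from combination 2.

426.41 kN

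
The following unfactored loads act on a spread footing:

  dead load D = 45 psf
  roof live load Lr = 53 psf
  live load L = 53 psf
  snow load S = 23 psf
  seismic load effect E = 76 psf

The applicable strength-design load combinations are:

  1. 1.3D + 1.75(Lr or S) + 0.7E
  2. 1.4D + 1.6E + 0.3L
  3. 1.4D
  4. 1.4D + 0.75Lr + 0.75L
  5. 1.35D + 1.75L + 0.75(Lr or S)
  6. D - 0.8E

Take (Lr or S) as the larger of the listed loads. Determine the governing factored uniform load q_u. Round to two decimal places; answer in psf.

(Lr or S) → Lr = 53 psf.
1. 1.3(45) + 1.75(53) + 0.7(76) = 58.50 + 92.75 + 53.20 = 204.45
2. 1.4(45) + 1.6(76) + 0.3(53) = 63.00 + 121.60 + 15.90 = 200.50
3. 1.4(45) = 63.00
4. 1.4(45) + 0.75(53) + 0.75(53) = 63.00 + 39.75 + 39.75 = 142.50
5. 1.35(45) + 1.75(53) + 0.75(53) = 60.75 + 92.75 + 39.75 = 193.25
6. 1.0(45) - 0.8(76) = 45.00 - 60.80 = -15.80
Combination 1 governs: q_u = 204.45 psf.

204.45 psf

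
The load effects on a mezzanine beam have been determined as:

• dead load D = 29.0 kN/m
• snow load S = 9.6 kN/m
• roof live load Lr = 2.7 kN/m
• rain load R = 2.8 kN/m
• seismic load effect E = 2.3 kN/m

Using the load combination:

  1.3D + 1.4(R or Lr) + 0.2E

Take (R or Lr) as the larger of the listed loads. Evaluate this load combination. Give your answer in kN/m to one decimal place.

42.1 kN/m

(R or Lr) → R = 2.8 kN/m.
1.3(29.0) + 1.4(2.8) + 0.2(2.3) = 37.7 + 3.9 + 0.5 = 42.1
w_u = 42.1 kN/m.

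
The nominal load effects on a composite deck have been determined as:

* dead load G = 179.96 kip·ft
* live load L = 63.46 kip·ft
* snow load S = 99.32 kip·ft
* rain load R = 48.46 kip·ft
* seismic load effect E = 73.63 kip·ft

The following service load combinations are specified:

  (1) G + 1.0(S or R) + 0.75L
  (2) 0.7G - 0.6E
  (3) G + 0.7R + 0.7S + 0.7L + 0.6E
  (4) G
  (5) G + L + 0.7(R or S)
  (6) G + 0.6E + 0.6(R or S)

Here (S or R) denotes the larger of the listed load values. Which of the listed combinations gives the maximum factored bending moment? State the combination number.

Combination 3

(S or R) → S = 99.32 kip·ft; (R or S) → S = 99.32 kip·ft.
(1) 1.0(179.96) + 1.0(99.32) + 0.75(63.46) = 179.96 + 99.32 + 47.60 = 326.88
(2) 0.7(179.96) - 0.6(73.63) = 125.97 - 44.18 = 81.79
(3) 1.0(179.96) + 0.7(48.46) + 0.7(99.32) + 0.7(63.46) + 0.6(73.63) = 372.01
(4) 1.0(179.96) = 179.96
(5) 1.0(179.96) + 1.0(63.46) + 0.7(99.32) = 179.96 + 63.46 + 69.52 = 312.94
(6) 1.0(179.96) + 0.6(73.63) + 0.6(99.32) = 179.96 + 44.18 + 59.59 = 283.73
The largest value is 372.01 kip·ft from combination 3.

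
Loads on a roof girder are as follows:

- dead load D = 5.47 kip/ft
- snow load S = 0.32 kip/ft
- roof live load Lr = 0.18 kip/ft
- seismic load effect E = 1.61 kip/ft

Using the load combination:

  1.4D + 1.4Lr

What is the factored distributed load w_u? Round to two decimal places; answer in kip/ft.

7.91 kip/ft

1.4(5.47) + 1.4(0.18) = 7.66 + 0.25 = 7.91
w_u = 7.91 kip/ft.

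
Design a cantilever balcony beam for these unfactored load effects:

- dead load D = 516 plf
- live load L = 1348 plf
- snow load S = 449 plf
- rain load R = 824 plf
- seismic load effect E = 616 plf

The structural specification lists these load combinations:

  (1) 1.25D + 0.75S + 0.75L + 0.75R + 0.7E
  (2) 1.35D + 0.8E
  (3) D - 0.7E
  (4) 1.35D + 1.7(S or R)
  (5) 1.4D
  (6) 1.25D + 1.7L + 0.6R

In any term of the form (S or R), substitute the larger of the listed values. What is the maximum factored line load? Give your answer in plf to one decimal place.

3431.0 plf

(S or R) → R = 824 plf.
(1) 1.25(516) + 0.75(449) + 0.75(1348) + 0.75(824) + 0.7(616) = 645.0 + 336.8 + 1011.0 + 618.0 + 431.2 = 3042.0
(2) 1.35(516) + 0.8(616) = 696.6 + 492.8 = 1189.4
(3) 1.0(516) - 0.7(616) = 516.0 - 431.2 = 84.8
(4) 1.35(516) + 1.7(824) = 696.6 + 1400.8 = 2097.4
(5) 1.4(516) = 722.4
(6) 1.25(516) + 1.7(1348) + 0.6(824) = 645.0 + 2291.6 + 494.4 = 3431.0
The controlling combination is 6, giving 3431.0 plf.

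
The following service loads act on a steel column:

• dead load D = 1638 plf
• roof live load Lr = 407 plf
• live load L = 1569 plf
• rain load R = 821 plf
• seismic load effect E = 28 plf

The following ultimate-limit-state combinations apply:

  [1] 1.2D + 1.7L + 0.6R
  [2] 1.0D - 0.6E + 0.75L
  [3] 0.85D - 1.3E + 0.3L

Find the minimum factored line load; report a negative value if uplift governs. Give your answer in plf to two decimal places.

1826.60 plf

[1] 1.2(1638) + 1.7(1569) + 0.6(821) = 1965.60 + 2667.30 + 492.60 = 5125.50
[2] 1.0(1638) - 0.6(28) + 0.75(1569) = 1638.00 - 16.80 + 1176.75 = 2797.95
[3] 0.85(1638) - 1.3(28) + 0.3(1569) = 1392.30 - 36.40 + 470.70 = 1826.60
Combination 3 gives the minimum: 1826.60 plf.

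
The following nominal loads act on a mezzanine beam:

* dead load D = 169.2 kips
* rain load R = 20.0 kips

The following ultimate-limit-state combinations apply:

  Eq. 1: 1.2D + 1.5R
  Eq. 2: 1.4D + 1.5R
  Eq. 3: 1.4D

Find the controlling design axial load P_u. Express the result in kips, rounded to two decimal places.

266.88 kips

Eq. 1: 1.2(169.2) + 1.5(20.0) = 203.04 + 30.00 = 233.04
Eq. 2: 1.4(169.2) + 1.5(20.0) = 236.88 + 30.00 = 266.88
Eq. 3: 1.4(169.2) = 236.88
Maximum is from combination 2.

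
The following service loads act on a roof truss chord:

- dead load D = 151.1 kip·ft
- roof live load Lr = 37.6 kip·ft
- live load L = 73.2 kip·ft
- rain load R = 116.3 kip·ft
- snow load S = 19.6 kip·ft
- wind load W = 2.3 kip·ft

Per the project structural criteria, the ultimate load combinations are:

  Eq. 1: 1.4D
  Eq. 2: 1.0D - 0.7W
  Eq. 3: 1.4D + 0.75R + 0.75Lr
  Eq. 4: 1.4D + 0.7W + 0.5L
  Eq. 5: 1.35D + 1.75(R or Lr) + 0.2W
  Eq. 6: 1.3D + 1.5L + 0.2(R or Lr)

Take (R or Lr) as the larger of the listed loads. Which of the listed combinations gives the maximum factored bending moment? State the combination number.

(R or Lr) → R = 116.3 kip·ft.
Eq. 1: 1.4(151.1) = 211.5
Eq. 2: 1.0(151.1) - 0.7(2.3) = 151.1 - 1.6 = 149.5
Eq. 3: 1.4(151.1) + 0.75(116.3) + 0.75(37.6) = 327.0
Eq. 4: 1.4(151.1) + 0.7(2.3) + 0.5(73.2) = 249.8
Eq. 5: 1.35(151.1) + 1.75(116.3) + 0.2(2.3) = 204.0 + 203.5 + 0.5 = 408.0
Eq. 6: 1.3(151.1) + 1.5(73.2) + 0.2(116.3) = 196.4 + 109.8 + 23.3 = 329.5
The largest value is 408.0 kip·ft from combination 5.

Combination 5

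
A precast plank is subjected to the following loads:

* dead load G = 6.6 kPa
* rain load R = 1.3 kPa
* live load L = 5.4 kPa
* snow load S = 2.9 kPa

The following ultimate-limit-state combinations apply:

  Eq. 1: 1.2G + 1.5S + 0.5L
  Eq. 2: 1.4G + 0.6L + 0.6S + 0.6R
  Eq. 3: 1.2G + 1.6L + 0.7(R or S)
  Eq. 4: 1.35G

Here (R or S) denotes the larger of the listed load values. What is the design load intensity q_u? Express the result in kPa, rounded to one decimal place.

(R or S) → S = 2.9 kPa.
Eq. 1: 1.2(6.6) + 1.5(2.9) + 0.5(5.4) = 7.9 + 4.4 + 2.7 = 15.0
Eq. 2: 1.4(6.6) + 0.6(5.4) + 0.6(2.9) + 0.6(1.3) = 15.0
Eq. 3: 1.2(6.6) + 1.6(5.4) + 0.7(2.9) = 18.6
Eq. 4: 1.35(6.6) = 8.9
Combination 3 governs: q_u = 18.6 kPa.

18.6 kPa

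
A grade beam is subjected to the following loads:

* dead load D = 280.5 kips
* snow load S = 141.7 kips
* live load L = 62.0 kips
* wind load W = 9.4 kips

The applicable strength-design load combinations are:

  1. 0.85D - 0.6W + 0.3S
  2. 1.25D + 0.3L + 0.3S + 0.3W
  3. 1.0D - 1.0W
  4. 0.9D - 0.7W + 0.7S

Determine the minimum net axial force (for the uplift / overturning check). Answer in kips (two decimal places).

271.10 kips

1. 0.85(280.5) - 0.6(9.4) + 0.3(141.7) = 275.30
2. 1.25(280.5) + 0.3(62.0) + 0.3(141.7) + 0.3(9.4) = 414.56
3. 1.0(280.5) - 1.0(9.4) = 271.10
4. 0.9(280.5) - 0.7(9.4) + 0.7(141.7) = 345.06
Combination 3 gives the minimum: 271.10 kips.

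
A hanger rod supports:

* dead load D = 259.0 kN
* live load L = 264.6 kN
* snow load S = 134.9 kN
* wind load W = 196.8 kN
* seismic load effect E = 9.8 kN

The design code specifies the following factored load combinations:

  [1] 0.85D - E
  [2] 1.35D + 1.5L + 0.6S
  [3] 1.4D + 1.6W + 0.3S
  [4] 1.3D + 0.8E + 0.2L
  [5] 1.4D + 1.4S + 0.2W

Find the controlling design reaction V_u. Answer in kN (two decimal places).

827.49 kN

[1] 0.85(259.0) - 1.0(9.8) = 220.15 - 9.80 = 210.35
[2] 1.35(259.0) + 1.5(264.6) + 0.6(134.9) = 349.65 + 396.90 + 80.94 = 827.49
[3] 1.4(259.0) + 1.6(196.8) + 0.3(134.9) = 362.60 + 314.88 + 40.47 = 717.95
[4] 1.3(259.0) + 0.8(9.8) + 0.2(264.6) = 336.70 + 7.84 + 52.92 = 397.46
[5] 1.4(259.0) + 1.4(134.9) + 0.2(196.8) = 362.60 + 188.86 + 39.36 = 590.82
The controlling combination is 2, giving 827.49 kN.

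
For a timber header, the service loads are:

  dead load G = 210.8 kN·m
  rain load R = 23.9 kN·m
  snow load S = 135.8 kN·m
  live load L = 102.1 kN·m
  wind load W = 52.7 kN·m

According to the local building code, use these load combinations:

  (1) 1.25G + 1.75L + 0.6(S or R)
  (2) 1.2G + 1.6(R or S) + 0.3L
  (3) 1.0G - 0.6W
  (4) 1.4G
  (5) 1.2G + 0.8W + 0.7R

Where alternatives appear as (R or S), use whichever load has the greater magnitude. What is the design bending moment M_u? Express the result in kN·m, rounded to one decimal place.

523.7 kN·m

(S or R) → S = 135.8 kN·m; (R or S) → S = 135.8 kN·m.
(1) 1.25(210.8) + 1.75(102.1) + 0.6(135.8) = 263.5 + 178.7 + 81.5 = 523.7
(2) 1.2(210.8) + 1.6(135.8) + 0.3(102.1) = 253.0 + 217.3 + 30.6 = 500.9
(3) 1.0(210.8) - 0.6(52.7) = 210.8 - 31.6 = 179.2
(4) 1.4(210.8) = 295.1
(5) 1.2(210.8) + 0.8(52.7) + 0.7(23.9) = 253.0 + 42.2 + 16.7 = 311.9
Maximum is from combination 1.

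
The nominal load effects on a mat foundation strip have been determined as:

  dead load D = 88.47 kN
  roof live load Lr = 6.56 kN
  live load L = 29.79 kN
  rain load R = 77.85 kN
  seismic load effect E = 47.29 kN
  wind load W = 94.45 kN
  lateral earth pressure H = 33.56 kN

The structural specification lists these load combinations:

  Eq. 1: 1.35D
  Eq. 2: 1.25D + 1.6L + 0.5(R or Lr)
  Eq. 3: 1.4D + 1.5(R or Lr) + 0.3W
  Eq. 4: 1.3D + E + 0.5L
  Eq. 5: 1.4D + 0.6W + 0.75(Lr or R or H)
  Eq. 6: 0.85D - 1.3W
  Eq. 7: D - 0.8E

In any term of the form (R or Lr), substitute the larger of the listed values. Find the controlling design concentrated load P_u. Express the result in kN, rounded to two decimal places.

(R or Lr) → R = 77.85 kN; (Lr or R or H) → R = 77.85 kN.
Eq. 1: 1.35(88.47) = 119.43
Eq. 2: 1.25(88.47) + 1.6(29.79) + 0.5(77.85) = 197.18
Eq. 3: 1.4(88.47) + 1.5(77.85) + 0.3(94.45) = 268.97
Eq. 4: 1.3(88.47) + 1.0(47.29) + 0.5(29.79) = 177.20
Eq. 5: 1.4(88.47) + 0.6(94.45) + 0.75(77.85) = 238.92
Eq. 6: 0.85(88.47) - 1.3(94.45) = -47.59
Eq. 7: 1.0(88.47) - 0.8(47.29) = 50.64
Maximum is from combination 3.

268.97 kN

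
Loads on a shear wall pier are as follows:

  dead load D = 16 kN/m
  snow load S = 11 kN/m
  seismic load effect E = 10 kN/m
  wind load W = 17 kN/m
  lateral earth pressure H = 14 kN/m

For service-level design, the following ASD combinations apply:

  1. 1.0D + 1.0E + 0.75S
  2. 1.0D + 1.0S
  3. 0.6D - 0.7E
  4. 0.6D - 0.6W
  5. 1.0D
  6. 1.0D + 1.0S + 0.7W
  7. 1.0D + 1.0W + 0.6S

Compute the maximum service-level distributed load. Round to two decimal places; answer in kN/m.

1. 1.0(16) + 1.0(10) + 0.75(11) = 16.00 + 10.00 + 8.25 = 34.25
2. 1.0(16) + 1.0(11) = 16.00 + 11.00 = 27.00
3. 0.6(16) - 0.7(10) = 9.60 - 7.00 = 2.60
4. 0.6(16) - 0.6(17) = 9.60 - 10.20 = -0.60
5. 1.0(16) = 16.00
6. 1.0(16) + 1.0(11) + 0.7(17) = 16.00 + 11.00 + 11.90 = 38.90
7. 1.0(16) + 1.0(17) + 0.6(11) = 16.00 + 17.00 + 6.60 = 39.60
The controlling combination is 7, giving 39.60 kN/m.

39.60 kN/m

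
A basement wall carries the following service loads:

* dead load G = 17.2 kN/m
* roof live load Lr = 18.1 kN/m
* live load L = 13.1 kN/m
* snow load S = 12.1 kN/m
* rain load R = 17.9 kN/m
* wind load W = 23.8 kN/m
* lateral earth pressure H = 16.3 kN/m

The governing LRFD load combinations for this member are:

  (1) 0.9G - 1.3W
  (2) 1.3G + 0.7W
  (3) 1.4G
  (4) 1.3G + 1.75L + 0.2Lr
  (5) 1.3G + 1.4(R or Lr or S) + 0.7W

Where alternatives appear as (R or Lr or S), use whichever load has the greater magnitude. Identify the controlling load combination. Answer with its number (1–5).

(R or Lr or S) → Lr = 18.1 kN/m.
(1) 0.9(17.2) - 1.3(23.8) = -15.5
(2) 1.3(17.2) + 0.7(23.8) = 39.0
(3) 1.4(17.2) = 24.1
(4) 1.3(17.2) + 1.75(13.1) + 0.2(18.1) = 48.9
(5) 1.3(17.2) + 1.4(18.1) + 0.7(23.8) = 64.4
The largest value is 64.4 kN/m from combination 5.

Combination 5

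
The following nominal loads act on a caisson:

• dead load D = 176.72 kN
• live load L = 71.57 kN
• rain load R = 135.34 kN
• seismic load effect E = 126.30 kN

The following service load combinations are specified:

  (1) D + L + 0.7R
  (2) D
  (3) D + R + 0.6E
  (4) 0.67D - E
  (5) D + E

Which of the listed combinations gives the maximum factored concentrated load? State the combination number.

(1) 1.0(176.72) + 1.0(71.57) + 0.7(135.34) = 176.72 + 71.57 + 94.74 = 343.03
(2) 1.0(176.72) = 176.72
(3) 1.0(176.72) + 1.0(135.34) + 0.6(126.30) = 176.72 + 135.34 + 75.78 = 387.84
(4) 0.67(176.72) - 1.0(126.30) = 118.40 - 126.30 = -7.90
(5) 1.0(176.72) + 1.0(126.30) = 176.72 + 126.30 = 303.02
The largest value is 387.84 kN from combination 3.

Combination 3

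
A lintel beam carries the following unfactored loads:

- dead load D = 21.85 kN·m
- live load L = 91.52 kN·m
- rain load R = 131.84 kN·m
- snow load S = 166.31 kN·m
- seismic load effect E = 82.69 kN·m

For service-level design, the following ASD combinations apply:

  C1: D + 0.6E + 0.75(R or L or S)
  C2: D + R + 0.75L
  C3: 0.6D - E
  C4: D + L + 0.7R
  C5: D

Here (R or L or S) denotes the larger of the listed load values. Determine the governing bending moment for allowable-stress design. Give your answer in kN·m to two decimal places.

222.33 kN·m

(R or L or S) → S = 166.31 kN·m.
C1: 1.0(21.85) + 0.6(82.69) + 0.75(166.31) = 196.20
C2: 1.0(21.85) + 1.0(131.84) + 0.75(91.52) = 222.33
C3: 0.6(21.85) - 1.0(82.69) = -69.58
C4: 1.0(21.85) + 1.0(91.52) + 0.7(131.84) = 205.66
C5: 1.0(21.85) = 21.85
Maximum is from combination 2.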